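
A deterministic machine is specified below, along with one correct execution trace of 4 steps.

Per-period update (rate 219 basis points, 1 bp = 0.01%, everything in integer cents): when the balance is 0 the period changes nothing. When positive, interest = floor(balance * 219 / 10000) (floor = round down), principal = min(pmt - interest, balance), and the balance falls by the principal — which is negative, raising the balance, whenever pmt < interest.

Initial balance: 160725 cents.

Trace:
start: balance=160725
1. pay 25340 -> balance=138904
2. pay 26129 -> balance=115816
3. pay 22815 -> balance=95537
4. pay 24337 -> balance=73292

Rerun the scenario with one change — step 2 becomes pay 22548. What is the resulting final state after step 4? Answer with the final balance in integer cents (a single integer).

(re-executing from step 2 with the substitution; state before step 2: balance=138904)
2. pay 22548 -> balance=119397
3. pay 22815 -> balance=99196
4. pay 24337 -> balance=77031

77031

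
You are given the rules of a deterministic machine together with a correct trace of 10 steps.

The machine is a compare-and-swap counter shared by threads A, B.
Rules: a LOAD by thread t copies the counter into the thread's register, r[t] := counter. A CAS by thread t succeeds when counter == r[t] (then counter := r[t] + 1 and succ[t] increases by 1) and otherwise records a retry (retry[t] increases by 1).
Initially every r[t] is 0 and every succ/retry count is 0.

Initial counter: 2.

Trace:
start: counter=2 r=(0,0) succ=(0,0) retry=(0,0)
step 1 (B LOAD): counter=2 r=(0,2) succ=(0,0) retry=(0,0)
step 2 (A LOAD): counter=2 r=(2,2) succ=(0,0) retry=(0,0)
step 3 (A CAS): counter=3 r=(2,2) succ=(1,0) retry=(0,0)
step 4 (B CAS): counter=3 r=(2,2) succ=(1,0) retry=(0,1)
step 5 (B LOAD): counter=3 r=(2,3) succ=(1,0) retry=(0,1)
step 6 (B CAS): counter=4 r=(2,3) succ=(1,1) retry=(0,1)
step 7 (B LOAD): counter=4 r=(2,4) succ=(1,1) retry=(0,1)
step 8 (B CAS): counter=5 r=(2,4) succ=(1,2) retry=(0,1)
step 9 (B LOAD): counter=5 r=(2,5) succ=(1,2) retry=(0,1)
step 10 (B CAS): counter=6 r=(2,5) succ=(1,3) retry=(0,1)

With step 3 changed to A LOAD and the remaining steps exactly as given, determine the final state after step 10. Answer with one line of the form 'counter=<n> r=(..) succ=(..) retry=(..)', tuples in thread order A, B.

counter=6 r=(2,5) succ=(0,4) retry=(0,0)

(re-executing from step 3 with the substitution; state before step 3: counter=2 r=(2,2) succ=(0,0) retry=(0,0))
step 3 (A LOAD): counter=2 r=(2,2) succ=(0,0) retry=(0,0)
step 4 (B CAS): counter=3 r=(2,2) succ=(0,1) retry=(0,0)
step 5 (B LOAD): counter=3 r=(2,3) succ=(0,1) retry=(0,0)
step 6 (B CAS): counter=4 r=(2,3) succ=(0,2) retry=(0,0)
step 7 (B LOAD): counter=4 r=(2,4) succ=(0,2) retry=(0,0)
step 8 (B CAS): counter=5 r=(2,4) succ=(0,3) retry=(0,0)
step 9 (B LOAD): counter=5 r=(2,5) succ=(0,3) retry=(0,0)
step 10 (B CAS): counter=6 r=(2,5) succ=(0,4) retry=(0,0)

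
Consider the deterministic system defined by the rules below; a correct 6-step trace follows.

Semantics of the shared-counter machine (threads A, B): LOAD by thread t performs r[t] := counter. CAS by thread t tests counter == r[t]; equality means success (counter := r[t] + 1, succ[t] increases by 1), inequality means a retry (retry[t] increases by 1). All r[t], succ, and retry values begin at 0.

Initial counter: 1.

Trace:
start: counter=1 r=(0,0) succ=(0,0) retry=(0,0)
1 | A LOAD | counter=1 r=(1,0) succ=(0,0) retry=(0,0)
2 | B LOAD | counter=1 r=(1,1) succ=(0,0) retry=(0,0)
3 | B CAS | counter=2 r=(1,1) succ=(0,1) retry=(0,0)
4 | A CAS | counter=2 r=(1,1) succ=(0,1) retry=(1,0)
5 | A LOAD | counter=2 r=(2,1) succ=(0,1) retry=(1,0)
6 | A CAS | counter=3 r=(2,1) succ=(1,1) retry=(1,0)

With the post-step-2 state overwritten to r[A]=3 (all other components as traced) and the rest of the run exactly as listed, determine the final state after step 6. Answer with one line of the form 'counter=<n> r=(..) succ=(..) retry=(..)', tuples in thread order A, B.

state after step 2 := counter=1 r=(3,1) succ=(0,0) retry=(0,0)
3 | B CAS | counter=2 r=(3,1) succ=(0,1) retry=(0,0)
4 | A CAS | counter=2 r=(3,1) succ=(0,1) retry=(1,0)
5 | A LOAD | counter=2 r=(2,1) succ=(0,1) retry=(1,0)
6 | A CAS | counter=3 r=(2,1) succ=(1,1) retry=(1,0)

counter=3 r=(2,1) succ=(1,1) retry=(1,0)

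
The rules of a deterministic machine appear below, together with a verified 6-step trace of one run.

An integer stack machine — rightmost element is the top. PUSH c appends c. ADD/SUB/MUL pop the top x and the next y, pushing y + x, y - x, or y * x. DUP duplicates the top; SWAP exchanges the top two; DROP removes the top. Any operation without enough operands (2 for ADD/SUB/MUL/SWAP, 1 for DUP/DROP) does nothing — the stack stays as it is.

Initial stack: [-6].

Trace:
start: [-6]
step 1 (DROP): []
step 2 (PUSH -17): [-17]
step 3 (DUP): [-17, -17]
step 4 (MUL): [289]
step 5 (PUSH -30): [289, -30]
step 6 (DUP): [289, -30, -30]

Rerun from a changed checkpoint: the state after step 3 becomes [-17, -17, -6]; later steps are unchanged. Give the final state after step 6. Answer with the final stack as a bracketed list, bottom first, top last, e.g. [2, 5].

[-17, 102, -30, -30]

state after step 3 := [-17, -17, -6]
step 4 (MUL): [-17, 102]
step 5 (PUSH -30): [-17, 102, -30]
step 6 (DUP): [-17, 102, -30, -30]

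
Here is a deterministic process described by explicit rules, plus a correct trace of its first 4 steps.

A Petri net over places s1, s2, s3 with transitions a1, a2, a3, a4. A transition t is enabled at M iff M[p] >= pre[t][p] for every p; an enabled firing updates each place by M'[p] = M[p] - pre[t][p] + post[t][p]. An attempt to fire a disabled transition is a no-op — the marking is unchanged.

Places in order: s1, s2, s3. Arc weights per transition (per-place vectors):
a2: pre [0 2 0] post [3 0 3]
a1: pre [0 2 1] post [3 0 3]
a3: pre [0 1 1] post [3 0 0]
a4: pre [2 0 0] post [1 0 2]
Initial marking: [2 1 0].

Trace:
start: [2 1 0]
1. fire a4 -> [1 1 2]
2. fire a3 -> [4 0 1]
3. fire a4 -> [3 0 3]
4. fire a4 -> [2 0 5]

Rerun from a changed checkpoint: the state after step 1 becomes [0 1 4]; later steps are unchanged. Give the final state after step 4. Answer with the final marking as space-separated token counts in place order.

state after step 1 := [0 1 4]
2. fire a3 -> [3 0 3]
3. fire a4 -> [2 0 5]
4. fire a4 -> [1 0 7]

1 0 7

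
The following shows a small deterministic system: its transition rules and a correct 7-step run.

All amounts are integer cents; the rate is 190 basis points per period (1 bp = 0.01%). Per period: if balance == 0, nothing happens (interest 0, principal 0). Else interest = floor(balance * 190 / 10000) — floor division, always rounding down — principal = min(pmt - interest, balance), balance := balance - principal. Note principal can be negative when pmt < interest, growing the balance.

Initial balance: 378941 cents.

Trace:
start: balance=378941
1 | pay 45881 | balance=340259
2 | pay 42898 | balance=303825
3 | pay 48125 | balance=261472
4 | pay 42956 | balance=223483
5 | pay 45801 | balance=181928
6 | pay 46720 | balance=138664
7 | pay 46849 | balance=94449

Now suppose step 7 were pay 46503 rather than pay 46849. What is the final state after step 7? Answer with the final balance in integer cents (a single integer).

(re-executing from step 7 with the substitution; state before step 7: balance=138664)
7 | pay 46503 | balance=94795

94795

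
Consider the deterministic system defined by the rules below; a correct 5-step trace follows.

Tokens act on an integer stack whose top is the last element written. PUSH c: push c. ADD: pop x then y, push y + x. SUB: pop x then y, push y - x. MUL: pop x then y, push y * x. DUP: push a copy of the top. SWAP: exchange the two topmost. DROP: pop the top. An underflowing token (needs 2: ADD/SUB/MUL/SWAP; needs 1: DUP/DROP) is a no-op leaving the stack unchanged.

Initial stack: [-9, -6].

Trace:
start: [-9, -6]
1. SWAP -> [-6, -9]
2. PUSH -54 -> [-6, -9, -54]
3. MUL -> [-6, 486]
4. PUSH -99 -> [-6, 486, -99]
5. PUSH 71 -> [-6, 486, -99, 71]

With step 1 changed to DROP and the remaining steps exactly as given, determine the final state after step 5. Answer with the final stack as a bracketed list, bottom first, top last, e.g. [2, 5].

(re-executing from step 1 with the substitution; state before step 1: [-9, -6])
1. DROP -> [-9]
2. PUSH -54 -> [-9, -54]
3. MUL -> [486]
4. PUSH -99 -> [486, -99]
5. PUSH 71 -> [486, -99, 71]

[486, -99, 71]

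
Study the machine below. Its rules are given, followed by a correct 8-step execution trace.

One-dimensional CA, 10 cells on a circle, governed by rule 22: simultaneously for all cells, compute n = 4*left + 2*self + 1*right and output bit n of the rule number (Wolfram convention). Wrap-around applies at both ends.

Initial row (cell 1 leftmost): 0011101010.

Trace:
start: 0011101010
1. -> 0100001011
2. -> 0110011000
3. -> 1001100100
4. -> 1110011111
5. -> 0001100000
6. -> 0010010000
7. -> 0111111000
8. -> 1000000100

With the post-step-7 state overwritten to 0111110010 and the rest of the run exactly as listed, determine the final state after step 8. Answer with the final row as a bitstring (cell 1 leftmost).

1000001111

state after step 7 := 0111110010
8. -> 1000001111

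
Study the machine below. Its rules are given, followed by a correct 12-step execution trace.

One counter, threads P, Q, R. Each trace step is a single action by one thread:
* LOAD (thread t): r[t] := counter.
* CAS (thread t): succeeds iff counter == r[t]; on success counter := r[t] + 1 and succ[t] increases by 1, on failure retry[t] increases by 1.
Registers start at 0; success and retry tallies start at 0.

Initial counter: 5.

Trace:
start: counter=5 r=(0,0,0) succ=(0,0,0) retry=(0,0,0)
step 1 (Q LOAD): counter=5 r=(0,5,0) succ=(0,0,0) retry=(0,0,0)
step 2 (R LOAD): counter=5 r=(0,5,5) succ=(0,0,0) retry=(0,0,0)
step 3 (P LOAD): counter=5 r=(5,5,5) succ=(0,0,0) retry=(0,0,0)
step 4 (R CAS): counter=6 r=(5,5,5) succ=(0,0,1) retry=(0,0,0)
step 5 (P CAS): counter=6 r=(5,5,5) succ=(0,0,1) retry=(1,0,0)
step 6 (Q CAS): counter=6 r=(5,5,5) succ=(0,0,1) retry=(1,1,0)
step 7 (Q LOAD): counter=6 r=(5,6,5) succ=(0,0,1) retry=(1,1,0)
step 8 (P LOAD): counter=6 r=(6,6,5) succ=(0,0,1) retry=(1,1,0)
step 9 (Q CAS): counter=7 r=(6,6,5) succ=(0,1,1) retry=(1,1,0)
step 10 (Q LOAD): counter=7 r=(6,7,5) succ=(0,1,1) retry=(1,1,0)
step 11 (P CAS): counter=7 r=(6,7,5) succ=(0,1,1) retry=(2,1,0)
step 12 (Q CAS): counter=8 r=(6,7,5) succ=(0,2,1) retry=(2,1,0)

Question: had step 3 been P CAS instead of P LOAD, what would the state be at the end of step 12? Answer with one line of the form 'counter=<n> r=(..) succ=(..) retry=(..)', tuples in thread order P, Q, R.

counter=8 r=(6,7,5) succ=(0,2,1) retry=(3,1,0)

(re-executing from step 3 with the substitution; state before step 3: counter=5 r=(0,5,5) succ=(0,0,0) retry=(0,0,0))
step 3 (P CAS): counter=5 r=(0,5,5) succ=(0,0,0) retry=(1,0,0)
step 4 (R CAS): counter=6 r=(0,5,5) succ=(0,0,1) retry=(1,0,0)
step 5 (P CAS): counter=6 r=(0,5,5) succ=(0,0,1) retry=(2,0,0)
step 6 (Q CAS): counter=6 r=(0,5,5) succ=(0,0,1) retry=(2,1,0)
step 7 (Q LOAD): counter=6 r=(0,6,5) succ=(0,0,1) retry=(2,1,0)
step 8 (P LOAD): counter=6 r=(6,6,5) succ=(0,0,1) retry=(2,1,0)
step 9 (Q CAS): counter=7 r=(6,6,5) succ=(0,1,1) retry=(2,1,0)
step 10 (Q LOAD): counter=7 r=(6,7,5) succ=(0,1,1) retry=(2,1,0)
step 11 (P CAS): counter=7 r=(6,7,5) succ=(0,1,1) retry=(3,1,0)
step 12 (Q CAS): counter=8 r=(6,7,5) succ=(0,2,1) retry=(3,1,0)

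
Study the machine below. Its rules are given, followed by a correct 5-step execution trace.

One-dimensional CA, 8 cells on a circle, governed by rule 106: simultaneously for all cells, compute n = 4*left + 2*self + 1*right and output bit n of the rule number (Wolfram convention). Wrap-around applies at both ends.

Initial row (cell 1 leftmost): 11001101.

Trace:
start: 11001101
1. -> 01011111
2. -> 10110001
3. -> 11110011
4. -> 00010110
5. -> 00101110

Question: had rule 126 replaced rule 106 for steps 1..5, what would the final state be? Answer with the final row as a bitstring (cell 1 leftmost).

(re-executing steps 1..5 under rule 126; state before step 1: 11001101)
1. -> 01111111
2. -> 11000001
3. -> 01100011
4. -> 11110111
5. -> 00011100

00011100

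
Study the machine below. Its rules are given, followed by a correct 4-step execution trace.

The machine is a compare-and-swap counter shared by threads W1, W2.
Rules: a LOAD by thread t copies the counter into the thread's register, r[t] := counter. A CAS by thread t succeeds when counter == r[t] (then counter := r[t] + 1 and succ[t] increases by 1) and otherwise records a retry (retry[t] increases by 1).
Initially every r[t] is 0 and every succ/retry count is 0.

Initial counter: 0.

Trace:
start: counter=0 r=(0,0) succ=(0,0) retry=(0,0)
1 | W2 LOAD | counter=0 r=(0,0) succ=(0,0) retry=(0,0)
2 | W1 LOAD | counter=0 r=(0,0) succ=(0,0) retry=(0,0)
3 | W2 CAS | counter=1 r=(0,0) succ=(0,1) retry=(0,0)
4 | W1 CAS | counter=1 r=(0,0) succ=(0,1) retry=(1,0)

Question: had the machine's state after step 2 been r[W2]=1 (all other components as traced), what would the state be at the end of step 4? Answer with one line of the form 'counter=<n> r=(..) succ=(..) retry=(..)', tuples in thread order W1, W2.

counter=1 r=(0,1) succ=(1,0) retry=(0,1)

state after step 2 := counter=0 r=(0,1) succ=(0,0) retry=(0,0)
3 | W2 CAS | counter=0 r=(0,1) succ=(0,0) retry=(0,1)
4 | W1 CAS | counter=1 r=(0,1) succ=(1,0) retry=(0,1)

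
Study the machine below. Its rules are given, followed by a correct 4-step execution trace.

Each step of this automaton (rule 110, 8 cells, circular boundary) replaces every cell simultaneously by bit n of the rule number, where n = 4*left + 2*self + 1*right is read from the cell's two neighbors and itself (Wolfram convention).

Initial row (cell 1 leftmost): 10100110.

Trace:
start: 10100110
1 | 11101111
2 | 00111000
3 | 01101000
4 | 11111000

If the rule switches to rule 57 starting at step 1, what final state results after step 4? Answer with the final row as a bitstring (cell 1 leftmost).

10101010

(re-executing steps 1..4 under rule 57; state before step 1: 10100110)
1 | 01010101
2 | 10101010
3 | 01010101
4 | 10101010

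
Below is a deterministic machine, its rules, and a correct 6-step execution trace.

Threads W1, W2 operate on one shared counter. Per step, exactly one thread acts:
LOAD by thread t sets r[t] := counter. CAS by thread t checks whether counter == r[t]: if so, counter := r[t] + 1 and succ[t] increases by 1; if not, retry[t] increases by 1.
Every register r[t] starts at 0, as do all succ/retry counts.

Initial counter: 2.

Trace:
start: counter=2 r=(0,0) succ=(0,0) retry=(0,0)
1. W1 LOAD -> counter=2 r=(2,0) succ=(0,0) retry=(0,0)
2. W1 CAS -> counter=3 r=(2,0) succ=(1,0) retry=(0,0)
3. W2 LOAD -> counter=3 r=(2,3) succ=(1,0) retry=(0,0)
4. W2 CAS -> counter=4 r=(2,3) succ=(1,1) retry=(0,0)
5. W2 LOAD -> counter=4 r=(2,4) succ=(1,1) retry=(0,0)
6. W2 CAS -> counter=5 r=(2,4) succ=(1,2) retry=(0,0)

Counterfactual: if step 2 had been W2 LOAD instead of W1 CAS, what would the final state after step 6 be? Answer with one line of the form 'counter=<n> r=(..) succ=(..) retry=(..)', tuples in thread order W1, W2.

(re-executing from step 2 with the substitution; state before step 2: counter=2 r=(2,0) succ=(0,0) retry=(0,0))
2. W2 LOAD -> counter=2 r=(2,2) succ=(0,0) retry=(0,0)
3. W2 LOAD -> counter=2 r=(2,2) succ=(0,0) retry=(0,0)
4. W2 CAS -> counter=3 r=(2,2) succ=(0,1) retry=(0,0)
5. W2 LOAD -> counter=3 r=(2,3) succ=(0,1) retry=(0,0)
6. W2 CAS -> counter=4 r=(2,3) succ=(0,2) retry=(0,0)

counter=4 r=(2,3) succ=(0,2) retry=(0,0)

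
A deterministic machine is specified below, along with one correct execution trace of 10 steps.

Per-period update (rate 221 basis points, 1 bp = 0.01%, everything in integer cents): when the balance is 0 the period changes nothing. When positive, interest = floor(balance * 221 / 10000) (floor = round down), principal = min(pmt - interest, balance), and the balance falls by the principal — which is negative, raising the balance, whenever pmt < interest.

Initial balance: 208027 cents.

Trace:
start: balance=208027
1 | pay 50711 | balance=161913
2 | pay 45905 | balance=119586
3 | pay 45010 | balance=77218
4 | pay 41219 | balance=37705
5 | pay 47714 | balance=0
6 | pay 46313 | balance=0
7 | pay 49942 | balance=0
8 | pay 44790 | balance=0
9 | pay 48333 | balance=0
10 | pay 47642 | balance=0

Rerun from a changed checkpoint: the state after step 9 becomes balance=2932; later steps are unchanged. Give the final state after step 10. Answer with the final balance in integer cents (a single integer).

0

state after step 9 := balance=2932
10 | pay 47642 | balance=0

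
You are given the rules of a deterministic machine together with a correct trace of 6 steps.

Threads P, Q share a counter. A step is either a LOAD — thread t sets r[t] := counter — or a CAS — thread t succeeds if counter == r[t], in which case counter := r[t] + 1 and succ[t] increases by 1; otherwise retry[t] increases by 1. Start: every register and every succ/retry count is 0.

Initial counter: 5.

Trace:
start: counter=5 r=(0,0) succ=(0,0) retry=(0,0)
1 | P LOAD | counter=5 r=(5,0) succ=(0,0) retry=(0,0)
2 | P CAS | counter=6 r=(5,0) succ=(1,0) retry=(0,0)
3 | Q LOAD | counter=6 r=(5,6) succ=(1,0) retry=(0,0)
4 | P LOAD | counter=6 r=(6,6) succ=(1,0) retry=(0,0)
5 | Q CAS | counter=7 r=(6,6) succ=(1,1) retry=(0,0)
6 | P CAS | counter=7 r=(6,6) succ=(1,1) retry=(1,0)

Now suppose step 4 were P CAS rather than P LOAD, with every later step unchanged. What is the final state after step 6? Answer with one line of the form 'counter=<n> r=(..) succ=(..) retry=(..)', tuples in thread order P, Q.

(re-executing from step 4 with the substitution; state before step 4: counter=6 r=(5,6) succ=(1,0) retry=(0,0))
4 | P CAS | counter=6 r=(5,6) succ=(1,0) retry=(1,0)
5 | Q CAS | counter=7 r=(5,6) succ=(1,1) retry=(1,0)
6 | P CAS | counter=7 r=(5,6) succ=(1,1) retry=(2,0)

counter=7 r=(5,6) succ=(1,1) retry=(2,0)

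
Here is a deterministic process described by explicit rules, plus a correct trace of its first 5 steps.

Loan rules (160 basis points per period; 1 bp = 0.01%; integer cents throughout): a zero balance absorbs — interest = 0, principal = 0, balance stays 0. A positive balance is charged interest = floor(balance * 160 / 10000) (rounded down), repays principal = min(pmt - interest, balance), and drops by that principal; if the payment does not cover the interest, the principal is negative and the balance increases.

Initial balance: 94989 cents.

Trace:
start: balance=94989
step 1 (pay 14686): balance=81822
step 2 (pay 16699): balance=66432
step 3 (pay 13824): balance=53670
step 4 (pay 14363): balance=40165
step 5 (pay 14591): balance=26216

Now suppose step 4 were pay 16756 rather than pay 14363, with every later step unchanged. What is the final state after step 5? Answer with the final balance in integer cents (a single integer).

23785

(re-executing from step 4 with the substitution; state before step 4: balance=53670)
step 4 (pay 16756): balance=37772
step 5 (pay 14591): balance=23785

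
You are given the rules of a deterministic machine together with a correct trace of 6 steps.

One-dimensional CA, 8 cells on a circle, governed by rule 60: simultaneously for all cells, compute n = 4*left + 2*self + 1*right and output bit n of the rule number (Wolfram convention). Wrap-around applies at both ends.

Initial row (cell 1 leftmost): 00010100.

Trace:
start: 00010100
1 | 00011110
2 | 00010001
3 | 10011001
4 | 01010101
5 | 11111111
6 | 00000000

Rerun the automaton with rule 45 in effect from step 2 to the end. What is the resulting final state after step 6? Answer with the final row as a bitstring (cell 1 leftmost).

01010110

(re-executing steps 2..6 under rule 45; state before step 2: 00011110)
2 | 11010000
3 | 10110110
4 | 11101101
5 | 00011011
6 | 01010110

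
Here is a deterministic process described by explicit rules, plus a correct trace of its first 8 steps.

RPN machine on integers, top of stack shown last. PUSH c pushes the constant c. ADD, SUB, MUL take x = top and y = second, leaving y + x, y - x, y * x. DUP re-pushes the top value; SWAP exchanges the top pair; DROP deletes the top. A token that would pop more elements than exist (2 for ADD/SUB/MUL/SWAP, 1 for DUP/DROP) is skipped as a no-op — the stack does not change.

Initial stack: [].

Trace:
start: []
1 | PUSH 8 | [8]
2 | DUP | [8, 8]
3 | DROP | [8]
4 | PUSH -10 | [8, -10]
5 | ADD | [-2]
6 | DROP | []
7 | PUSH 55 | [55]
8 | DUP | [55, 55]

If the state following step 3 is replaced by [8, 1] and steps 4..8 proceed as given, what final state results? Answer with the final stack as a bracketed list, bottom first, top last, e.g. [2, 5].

[8, 55, 55]

state after step 3 := [8, 1]
4 | PUSH -10 | [8, 1, -10]
5 | ADD | [8, -9]
6 | DROP | [8]
7 | PUSH 55 | [8, 55]
8 | DUP | [8, 55, 55]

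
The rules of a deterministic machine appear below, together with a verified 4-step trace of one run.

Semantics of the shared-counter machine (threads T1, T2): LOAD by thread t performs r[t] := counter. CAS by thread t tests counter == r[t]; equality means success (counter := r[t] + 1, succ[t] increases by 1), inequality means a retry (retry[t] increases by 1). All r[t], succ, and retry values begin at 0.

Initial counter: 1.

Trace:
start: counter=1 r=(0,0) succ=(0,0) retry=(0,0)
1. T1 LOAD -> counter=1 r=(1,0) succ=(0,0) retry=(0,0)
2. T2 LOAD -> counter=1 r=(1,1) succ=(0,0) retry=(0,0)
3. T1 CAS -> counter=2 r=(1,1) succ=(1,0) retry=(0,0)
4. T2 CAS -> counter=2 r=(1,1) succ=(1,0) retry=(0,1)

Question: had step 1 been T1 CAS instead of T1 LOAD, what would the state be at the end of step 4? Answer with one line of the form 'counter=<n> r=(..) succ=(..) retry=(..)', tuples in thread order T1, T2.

counter=2 r=(0,1) succ=(0,1) retry=(2,0)

(re-executing from step 1 with the substitution; state before step 1: counter=1 r=(0,0) succ=(0,0) retry=(0,0))
1. T1 CAS -> counter=1 r=(0,0) succ=(0,0) retry=(1,0)
2. T2 LOAD -> counter=1 r=(0,1) succ=(0,0) retry=(1,0)
3. T1 CAS -> counter=1 r=(0,1) succ=(0,0) retry=(2,0)
4. T2 CAS -> counter=2 r=(0,1) succ=(0,1) retry=(2,0)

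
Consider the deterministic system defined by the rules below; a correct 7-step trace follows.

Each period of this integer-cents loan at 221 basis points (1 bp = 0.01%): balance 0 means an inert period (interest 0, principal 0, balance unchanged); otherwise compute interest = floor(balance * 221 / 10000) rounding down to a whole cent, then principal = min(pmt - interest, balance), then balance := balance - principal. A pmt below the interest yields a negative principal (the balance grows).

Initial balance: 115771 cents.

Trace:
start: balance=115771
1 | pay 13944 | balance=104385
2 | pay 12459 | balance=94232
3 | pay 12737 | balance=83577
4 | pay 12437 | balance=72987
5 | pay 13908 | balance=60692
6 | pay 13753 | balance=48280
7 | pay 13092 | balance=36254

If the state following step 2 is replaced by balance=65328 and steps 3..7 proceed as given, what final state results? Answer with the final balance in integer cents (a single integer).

4011

state after step 2 := balance=65328
3 | pay 12737 | balance=54034
4 | pay 12437 | balance=42791
5 | pay 13908 | balance=29828
6 | pay 13753 | balance=16734
7 | pay 13092 | balance=4011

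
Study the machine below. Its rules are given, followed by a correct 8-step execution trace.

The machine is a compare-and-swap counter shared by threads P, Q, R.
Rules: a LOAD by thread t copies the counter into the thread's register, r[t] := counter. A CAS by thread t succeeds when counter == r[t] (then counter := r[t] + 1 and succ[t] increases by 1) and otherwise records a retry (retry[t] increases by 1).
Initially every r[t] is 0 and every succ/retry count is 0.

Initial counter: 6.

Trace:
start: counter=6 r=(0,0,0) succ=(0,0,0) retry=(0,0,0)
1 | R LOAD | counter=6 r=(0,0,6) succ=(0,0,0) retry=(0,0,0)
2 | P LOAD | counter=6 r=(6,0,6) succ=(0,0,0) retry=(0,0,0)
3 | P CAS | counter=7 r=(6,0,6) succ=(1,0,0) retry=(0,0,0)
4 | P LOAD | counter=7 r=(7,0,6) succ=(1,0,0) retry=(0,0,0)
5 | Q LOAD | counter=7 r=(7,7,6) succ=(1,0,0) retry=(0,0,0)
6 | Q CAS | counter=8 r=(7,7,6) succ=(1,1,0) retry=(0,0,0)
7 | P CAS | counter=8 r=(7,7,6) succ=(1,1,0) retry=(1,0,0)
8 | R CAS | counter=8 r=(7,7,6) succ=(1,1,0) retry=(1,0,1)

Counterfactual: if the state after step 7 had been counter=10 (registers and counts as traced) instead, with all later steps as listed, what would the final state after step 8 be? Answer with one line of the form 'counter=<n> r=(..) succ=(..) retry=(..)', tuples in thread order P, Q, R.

state after step 7 := counter=10 r=(7,7,6) succ=(1,1,0) retry=(1,0,0)
8 | R CAS | counter=10 r=(7,7,6) succ=(1,1,0) retry=(1,0,1)

counter=10 r=(7,7,6) succ=(1,1,0) retry=(1,0,1)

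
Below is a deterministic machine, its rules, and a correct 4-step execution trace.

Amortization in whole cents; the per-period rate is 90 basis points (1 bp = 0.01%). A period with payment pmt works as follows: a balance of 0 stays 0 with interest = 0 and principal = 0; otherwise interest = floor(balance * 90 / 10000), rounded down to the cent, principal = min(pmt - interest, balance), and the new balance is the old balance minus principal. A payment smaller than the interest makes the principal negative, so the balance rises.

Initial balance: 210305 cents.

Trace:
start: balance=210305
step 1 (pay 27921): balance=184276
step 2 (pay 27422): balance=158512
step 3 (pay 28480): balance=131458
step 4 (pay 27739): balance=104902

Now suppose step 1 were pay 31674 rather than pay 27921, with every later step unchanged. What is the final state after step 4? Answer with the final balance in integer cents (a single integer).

(re-executing from step 1 with the substitution; state before step 1: balance=210305)
step 1 (pay 31674): balance=180523
step 2 (pay 27422): balance=154725
step 3 (pay 28480): balance=127637
step 4 (pay 27739): balance=101046

101046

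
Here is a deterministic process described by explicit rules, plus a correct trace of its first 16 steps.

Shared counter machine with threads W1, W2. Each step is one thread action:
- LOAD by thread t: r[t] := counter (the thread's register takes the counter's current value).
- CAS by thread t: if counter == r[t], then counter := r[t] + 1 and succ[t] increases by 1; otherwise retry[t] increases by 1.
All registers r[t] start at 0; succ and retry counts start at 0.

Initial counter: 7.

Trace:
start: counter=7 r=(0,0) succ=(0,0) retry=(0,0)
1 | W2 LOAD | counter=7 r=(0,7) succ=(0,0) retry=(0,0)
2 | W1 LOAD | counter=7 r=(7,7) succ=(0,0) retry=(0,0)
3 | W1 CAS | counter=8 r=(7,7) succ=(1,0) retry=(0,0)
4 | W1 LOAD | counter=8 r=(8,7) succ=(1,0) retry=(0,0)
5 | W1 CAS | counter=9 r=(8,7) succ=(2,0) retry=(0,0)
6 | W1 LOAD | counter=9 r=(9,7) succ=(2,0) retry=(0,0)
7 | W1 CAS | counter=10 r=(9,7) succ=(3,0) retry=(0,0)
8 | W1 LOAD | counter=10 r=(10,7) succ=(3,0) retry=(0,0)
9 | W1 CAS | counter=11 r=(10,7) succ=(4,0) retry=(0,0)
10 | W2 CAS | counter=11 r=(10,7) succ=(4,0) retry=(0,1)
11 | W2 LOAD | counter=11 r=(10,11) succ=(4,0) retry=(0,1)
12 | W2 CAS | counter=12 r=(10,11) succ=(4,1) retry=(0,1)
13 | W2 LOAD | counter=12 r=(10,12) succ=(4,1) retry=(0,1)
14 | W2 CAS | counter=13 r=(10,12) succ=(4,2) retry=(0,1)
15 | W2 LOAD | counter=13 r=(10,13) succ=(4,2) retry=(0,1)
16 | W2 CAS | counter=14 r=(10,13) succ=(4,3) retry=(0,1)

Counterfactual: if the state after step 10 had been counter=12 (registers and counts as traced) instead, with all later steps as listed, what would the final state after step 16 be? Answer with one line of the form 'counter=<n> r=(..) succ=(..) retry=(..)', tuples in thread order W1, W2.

state after step 10 := counter=12 r=(10,7) succ=(4,0) retry=(0,1)
11 | W2 LOAD | counter=12 r=(10,12) succ=(4,0) retry=(0,1)
12 | W2 CAS | counter=13 r=(10,12) succ=(4,1) retry=(0,1)
13 | W2 LOAD | counter=13 r=(10,13) succ=(4,1) retry=(0,1)
14 | W2 CAS | counter=14 r=(10,13) succ=(4,2) retry=(0,1)
15 | W2 LOAD | counter=14 r=(10,14) succ=(4,2) retry=(0,1)
16 | W2 CAS | counter=15 r=(10,14) succ=(4,3) retry=(0,1)

counter=15 r=(10,14) succ=(4,3) retry=(0,1)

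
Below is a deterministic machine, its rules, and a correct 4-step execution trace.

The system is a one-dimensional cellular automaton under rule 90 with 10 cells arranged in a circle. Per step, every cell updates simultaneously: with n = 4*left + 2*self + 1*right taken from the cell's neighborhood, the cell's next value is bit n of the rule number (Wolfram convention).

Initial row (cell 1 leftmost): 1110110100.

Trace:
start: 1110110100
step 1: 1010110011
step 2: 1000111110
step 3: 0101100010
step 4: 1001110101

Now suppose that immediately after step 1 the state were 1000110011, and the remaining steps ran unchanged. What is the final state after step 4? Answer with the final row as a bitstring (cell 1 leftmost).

1100100100

state after step 1 := 1000110011
step 2: 1101111110
step 3: 1101000010
step 4: 1100100100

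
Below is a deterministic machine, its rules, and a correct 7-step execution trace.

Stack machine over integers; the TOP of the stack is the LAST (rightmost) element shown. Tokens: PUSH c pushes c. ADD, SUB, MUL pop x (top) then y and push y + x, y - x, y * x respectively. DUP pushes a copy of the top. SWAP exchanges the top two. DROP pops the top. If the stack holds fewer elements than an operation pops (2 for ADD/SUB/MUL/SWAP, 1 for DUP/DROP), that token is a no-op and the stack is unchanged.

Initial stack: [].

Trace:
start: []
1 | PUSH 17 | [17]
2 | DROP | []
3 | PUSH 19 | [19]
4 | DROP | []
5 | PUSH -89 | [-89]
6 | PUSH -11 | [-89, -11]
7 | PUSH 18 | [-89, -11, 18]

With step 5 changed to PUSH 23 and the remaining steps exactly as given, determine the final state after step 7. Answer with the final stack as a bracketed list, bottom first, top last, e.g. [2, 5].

(re-executing from step 5 with the substitution; state before step 5: [])
5 | PUSH 23 | [23]
6 | PUSH -11 | [23, -11]
7 | PUSH 18 | [23, -11, 18]

[23, -11, 18]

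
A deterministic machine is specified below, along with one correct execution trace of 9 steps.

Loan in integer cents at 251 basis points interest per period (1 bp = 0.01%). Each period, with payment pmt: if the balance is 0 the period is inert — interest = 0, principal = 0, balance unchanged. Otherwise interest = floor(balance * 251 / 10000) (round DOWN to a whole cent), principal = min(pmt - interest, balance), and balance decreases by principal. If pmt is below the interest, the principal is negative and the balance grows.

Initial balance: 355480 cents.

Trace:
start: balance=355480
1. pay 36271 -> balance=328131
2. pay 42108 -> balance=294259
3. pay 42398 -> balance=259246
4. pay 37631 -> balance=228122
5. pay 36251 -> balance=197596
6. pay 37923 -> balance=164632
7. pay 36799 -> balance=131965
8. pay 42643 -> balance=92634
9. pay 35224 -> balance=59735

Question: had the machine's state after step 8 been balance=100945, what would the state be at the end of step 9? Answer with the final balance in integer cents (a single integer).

68254

state after step 8 := balance=100945
9. pay 35224 -> balance=68254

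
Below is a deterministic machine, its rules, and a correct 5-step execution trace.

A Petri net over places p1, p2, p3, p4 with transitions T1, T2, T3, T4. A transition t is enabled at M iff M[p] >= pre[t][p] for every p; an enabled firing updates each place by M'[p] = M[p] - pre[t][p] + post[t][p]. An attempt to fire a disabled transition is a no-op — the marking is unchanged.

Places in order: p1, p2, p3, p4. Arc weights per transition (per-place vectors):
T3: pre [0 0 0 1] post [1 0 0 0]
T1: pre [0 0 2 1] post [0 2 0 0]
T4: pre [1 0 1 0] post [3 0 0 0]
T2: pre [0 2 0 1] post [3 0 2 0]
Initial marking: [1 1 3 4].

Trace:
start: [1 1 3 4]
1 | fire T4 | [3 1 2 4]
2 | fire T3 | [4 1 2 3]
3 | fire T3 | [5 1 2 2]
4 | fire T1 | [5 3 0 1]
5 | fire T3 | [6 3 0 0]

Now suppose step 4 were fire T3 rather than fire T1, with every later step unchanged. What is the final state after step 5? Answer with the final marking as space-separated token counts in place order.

7 1 2 0

(re-executing from step 4 with the substitution; state before step 4: [5 1 2 2])
4 | fire T3 | [6 1 2 1]
5 | fire T3 | [7 1 2 0]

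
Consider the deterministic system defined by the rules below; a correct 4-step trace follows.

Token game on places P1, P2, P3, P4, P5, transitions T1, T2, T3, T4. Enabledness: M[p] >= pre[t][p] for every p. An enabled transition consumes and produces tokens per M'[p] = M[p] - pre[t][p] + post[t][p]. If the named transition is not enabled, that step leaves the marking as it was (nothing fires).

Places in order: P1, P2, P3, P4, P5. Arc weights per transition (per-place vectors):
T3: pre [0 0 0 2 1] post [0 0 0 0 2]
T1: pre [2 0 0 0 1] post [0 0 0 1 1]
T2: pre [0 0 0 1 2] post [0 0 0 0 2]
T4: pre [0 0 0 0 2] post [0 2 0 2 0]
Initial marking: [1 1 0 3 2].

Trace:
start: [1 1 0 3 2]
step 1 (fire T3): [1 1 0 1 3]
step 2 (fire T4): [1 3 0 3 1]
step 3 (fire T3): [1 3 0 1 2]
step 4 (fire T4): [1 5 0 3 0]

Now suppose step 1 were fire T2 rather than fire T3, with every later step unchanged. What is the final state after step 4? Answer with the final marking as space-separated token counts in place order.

(re-executing from step 1 with the substitution; state before step 1: [1 1 0 3 2])
step 1 (fire T2): [1 1 0 2 2]
step 2 (fire T4): [1 3 0 4 0]
step 3 (fire T3): [1 3 0 4 0]
step 4 (fire T4): [1 3 0 4 0]

1 3 0 4 0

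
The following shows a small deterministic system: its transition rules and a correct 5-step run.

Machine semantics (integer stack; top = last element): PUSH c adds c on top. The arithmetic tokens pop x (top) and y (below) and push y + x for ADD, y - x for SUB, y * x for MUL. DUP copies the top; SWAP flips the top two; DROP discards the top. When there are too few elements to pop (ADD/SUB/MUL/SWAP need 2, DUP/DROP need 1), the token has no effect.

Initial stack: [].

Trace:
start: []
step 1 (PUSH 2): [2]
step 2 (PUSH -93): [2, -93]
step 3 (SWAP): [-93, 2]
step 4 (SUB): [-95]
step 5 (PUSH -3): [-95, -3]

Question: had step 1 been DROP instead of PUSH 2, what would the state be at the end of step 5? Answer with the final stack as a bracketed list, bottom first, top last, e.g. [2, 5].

(re-executing from step 1 with the substitution; state before step 1: [])
step 1 (DROP): []
step 2 (PUSH -93): [-93]
step 3 (SWAP): [-93]
step 4 (SUB): [-93]
step 5 (PUSH -3): [-93, -3]

[-93, -3]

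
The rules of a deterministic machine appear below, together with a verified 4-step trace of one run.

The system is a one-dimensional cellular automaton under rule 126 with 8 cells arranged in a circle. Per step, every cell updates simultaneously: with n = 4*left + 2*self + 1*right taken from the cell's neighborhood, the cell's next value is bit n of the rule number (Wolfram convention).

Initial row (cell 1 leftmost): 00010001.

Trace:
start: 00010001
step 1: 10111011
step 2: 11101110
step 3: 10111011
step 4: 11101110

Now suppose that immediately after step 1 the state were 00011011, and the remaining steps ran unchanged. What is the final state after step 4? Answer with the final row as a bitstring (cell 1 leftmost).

state after step 1 := 00011011
step 2: 10111111
step 3: 11100000
step 4: 10110001

10110001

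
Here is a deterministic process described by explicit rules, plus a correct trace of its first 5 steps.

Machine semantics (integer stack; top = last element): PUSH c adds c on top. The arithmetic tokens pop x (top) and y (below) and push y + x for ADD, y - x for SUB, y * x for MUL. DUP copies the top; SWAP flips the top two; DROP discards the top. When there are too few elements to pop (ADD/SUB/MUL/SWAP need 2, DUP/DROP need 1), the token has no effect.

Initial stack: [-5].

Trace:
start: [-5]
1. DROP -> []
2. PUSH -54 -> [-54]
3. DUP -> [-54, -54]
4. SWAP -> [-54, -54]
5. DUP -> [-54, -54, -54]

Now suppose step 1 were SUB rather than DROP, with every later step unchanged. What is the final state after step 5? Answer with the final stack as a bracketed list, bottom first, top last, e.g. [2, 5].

(re-executing from step 1 with the substitution; state before step 1: [-5])
1. SUB -> [-5]
2. PUSH -54 -> [-5, -54]
3. DUP -> [-5, -54, -54]
4. SWAP -> [-5, -54, -54]
5. DUP -> [-5, -54, -54, -54]

[-5, -54, -54, -54]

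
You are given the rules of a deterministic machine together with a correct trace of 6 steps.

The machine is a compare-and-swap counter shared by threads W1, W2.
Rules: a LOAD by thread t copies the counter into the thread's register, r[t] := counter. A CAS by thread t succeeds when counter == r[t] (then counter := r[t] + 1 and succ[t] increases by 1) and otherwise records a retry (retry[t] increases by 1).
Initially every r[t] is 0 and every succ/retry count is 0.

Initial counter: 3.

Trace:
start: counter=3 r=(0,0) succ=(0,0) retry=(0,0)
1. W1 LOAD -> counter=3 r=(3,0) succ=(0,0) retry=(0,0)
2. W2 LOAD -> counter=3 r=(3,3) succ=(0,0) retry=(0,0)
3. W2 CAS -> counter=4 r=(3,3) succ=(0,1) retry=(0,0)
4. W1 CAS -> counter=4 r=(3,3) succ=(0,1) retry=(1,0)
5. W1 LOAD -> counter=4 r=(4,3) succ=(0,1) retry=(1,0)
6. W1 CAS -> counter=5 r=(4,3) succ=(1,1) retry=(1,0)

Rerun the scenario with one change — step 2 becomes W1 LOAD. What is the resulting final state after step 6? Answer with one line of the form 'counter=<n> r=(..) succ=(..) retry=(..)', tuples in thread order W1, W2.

(re-executing from step 2 with the substitution; state before step 2: counter=3 r=(3,0) succ=(0,0) retry=(0,0))
2. W1 LOAD -> counter=3 r=(3,0) succ=(0,0) retry=(0,0)
3. W2 CAS -> counter=3 r=(3,0) succ=(0,0) retry=(0,1)
4. W1 CAS -> counter=4 r=(3,0) succ=(1,0) retry=(0,1)
5. W1 LOAD -> counter=4 r=(4,0) succ=(1,0) retry=(0,1)
6. W1 CAS -> counter=5 r=(4,0) succ=(2,0) retry=(0,1)

counter=5 r=(4,0) succ=(2,0) retry=(0,1)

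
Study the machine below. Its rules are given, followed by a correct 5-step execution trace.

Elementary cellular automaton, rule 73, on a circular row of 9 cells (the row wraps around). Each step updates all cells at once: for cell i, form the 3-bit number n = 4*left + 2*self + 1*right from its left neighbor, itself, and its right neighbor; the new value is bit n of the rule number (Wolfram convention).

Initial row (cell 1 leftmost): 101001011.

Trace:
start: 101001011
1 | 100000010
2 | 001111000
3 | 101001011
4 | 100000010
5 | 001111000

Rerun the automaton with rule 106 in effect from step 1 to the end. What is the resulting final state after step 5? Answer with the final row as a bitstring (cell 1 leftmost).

100001001

(re-executing steps 1..5 under rule 106; state before step 1: 101001011)
1 | 110010110
2 | 110101111
3 | 011011000
4 | 111111000
5 | 100001001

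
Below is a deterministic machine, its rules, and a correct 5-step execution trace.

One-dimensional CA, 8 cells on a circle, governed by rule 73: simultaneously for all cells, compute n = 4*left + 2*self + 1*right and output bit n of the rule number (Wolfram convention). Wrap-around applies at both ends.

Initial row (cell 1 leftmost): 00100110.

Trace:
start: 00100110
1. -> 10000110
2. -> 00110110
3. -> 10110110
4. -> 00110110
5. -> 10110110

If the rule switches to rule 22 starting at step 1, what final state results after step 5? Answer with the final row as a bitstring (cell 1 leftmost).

(re-executing steps 1..5 under rule 22; state before step 1: 00100110)
1. -> 01111001
2. -> 00000111
3. -> 10001000
4. -> 11011101
5. -> 00000000

00000000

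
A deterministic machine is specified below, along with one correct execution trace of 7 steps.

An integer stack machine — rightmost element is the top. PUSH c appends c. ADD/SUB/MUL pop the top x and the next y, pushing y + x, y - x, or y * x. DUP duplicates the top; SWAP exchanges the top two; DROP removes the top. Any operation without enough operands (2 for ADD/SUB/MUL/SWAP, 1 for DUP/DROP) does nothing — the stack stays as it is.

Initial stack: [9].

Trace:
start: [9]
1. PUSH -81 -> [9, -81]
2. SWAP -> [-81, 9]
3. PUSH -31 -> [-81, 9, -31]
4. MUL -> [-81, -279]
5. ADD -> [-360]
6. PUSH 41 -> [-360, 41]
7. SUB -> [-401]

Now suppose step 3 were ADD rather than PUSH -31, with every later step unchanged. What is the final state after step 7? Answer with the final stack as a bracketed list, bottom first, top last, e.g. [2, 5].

[-113]

(re-executing from step 3 with the substitution; state before step 3: [-81, 9])
3. ADD -> [-72]
4. MUL -> [-72]
5. ADD -> [-72]
6. PUSH 41 -> [-72, 41]
7. SUB -> [-113]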